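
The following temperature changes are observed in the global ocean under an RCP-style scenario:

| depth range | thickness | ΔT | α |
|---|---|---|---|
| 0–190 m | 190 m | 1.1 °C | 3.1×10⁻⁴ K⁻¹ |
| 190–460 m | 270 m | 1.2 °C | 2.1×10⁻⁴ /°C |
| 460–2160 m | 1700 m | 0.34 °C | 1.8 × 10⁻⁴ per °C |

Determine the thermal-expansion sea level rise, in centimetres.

Layer 1: 190 × 1.1 × 3.1×10⁻⁴ = 0.06479 m
190–460 m: 2.1×10⁻⁴ × 1.2 × 270 = 0.06804 m
460–2160 m: 1700 × 1.8×10⁻⁴ × 0.34 = 0.10404 m
Δh = 0.06479 + 0.06804 + 0.10404 = 0.23687 m ≈ 23.7 cm

23.7 cm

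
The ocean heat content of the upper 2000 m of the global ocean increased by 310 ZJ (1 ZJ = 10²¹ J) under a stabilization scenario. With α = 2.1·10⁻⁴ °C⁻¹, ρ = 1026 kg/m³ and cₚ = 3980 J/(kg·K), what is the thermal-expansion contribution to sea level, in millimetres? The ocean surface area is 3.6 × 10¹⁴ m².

Δh = 44 mm

Per unit area: Q = 310×10²¹ / (3.6×10¹⁴) ≈ 8.611×10⁸ J/m²
Δh = αQ/(ρcₚ) = 2.1×10⁻⁴ × 8.611×10⁸ / (1026 × 3980) ≈ 0.044284 m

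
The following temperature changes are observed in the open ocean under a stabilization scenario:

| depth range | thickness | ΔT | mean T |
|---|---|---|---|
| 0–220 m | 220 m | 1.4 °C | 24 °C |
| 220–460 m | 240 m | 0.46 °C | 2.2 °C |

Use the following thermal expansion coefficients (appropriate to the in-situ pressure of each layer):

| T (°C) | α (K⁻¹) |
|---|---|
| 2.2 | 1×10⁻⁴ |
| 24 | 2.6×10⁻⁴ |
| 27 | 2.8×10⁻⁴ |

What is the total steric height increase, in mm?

Δh = 91 mm

Layer 1 at 24 °C → α = 2.6×10⁻⁴ K⁻¹
Layer 2 at 2.2 °C → α = 1×10⁻⁴ K⁻¹
Layer 1: 2.6×10⁻⁴ × 220 × 1.4 = 0.08008 m
220–460 m: 240 × 1×10⁻⁴ × 0.46 = 0.01104 m
Δh = 0.08008 + 0.01104 = 0.09112 m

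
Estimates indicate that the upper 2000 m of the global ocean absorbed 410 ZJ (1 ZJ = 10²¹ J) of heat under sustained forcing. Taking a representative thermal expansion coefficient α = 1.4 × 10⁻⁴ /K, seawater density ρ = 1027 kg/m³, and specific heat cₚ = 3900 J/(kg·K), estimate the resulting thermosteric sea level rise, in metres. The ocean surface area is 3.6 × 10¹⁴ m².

Per unit area: Q = 410×10²¹ / (3.6×10¹⁴) ≈ 1.139×10⁹ J/m²
Δh = αQ/(ρcₚ) = 1.4×10⁻⁴ × 1.139×10⁹ / (1027 × 3900) ≈ 0.039812 m

0.040 m of thermosteric rise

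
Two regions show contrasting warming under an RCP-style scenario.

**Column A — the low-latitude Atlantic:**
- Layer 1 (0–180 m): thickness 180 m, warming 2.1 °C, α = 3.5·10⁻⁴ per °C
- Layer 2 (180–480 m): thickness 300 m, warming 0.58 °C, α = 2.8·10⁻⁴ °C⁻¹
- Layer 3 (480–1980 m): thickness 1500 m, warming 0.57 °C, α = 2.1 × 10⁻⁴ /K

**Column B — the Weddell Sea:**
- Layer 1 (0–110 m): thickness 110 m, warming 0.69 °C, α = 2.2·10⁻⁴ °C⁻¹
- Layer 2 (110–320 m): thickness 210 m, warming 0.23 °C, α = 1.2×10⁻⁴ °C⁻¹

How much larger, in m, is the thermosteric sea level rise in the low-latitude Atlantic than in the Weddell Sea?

A 2.1 × 3.5×10⁻⁴ × 180 = 0.13230 m
A 180–480 m: 2.8×10⁻⁴ × 0.58 × 300 = 0.04872 m
A 480–1980 m: 2.1×10⁻⁴ × 0.57 × 1500 = 0.17955 m
A total: 0.36057 m
B 110 × 2.2×10⁻⁴ × 0.69 = 0.016698 m
B 110–320 m: 1.2×10⁻⁴ × 210 × 0.23 = 0.005796 m
B total: 0.022494 m
Difference: 0.36057 − 0.022494 = 0.338076 m

0.338 m larger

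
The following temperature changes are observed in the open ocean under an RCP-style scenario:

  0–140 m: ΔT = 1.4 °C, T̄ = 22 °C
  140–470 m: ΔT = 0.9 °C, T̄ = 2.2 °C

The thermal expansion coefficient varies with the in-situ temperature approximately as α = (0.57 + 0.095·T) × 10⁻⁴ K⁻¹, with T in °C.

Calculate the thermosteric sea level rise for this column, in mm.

Δh ≈ 75 mm

Layer 1: α = (0.57 + 0.095×22)×10⁻⁴ = 2.66×10⁻⁴ K⁻¹
Layer 2: α = (0.57 + 0.095×2.2)×10⁻⁴ = 0.779×10⁻⁴ K⁻¹
Layer 1: 1.4 × 140 × 2.66×10⁻⁴ = 0.052136 m
0.9 × 330 × 0.779×10⁻⁴ = 0.0231363 m
Δh = 0.052136 + 0.0231363 = 0.0752723 m ≈ 75 mm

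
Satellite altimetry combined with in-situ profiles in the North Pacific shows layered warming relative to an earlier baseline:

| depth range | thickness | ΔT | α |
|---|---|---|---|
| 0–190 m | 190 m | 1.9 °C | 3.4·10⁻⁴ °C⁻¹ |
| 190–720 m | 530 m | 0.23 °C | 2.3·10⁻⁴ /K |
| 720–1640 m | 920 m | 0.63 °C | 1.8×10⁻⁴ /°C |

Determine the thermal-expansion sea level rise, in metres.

Layer 1: 3.4×10⁻⁴ × 1.9 × 190 = 0.12274 m
2.3×10⁻⁴ × 0.23 × 530 = 0.028037 m
920 × 0.63 × 1.8×10⁻⁴ = 0.104328 m
Δh = 0.12274 + 0.028037 + 0.104328 = 0.255105 m ≈ 0.255 m

0.255 m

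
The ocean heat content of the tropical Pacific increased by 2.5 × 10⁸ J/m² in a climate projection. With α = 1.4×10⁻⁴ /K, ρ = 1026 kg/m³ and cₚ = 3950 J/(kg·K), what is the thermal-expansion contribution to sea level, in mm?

Δh = αQ/(ρcₚ) = 1.4×10⁻⁴ × 2.5×10⁸ / (1026 × 3950) ≈ 0.0086362 m

8.64 mm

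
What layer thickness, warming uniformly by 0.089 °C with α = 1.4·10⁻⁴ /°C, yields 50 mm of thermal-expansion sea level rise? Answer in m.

4000 m

H = Δh/(αΔT) = 0.05 / (1.4×10⁻⁴ × 0.089) ≈ 4013 m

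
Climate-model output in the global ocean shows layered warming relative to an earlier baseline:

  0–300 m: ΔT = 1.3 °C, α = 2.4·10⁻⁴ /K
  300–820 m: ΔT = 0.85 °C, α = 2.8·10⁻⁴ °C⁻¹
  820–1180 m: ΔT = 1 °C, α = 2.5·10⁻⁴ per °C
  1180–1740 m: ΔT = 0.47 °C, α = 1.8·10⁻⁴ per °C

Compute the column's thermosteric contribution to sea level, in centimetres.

35.5 cm

1.3 × 2.4×10⁻⁴ × 300 = 0.09360 m
Layer 2: 2.8×10⁻⁴ × 0.85 × 520 = 0.12376 m
820–1180 m: 1 × 2.5×10⁻⁴ × 360 = 0.09000 m
0.47 × 1.8×10⁻⁴ × 560 = 0.047376 m
Δh = 0.09360 + 0.12376 + 0.09000 + 0.047376 = 0.354736 m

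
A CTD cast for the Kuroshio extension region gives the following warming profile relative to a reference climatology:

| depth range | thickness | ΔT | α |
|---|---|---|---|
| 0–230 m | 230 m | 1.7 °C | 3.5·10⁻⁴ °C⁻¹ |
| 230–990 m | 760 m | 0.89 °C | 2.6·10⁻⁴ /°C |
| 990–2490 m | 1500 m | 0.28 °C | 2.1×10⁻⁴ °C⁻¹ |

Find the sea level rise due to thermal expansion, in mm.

0–230 m: 3.5×10⁻⁴ × 230 × 1.7 = 0.13685 m
230–990 m: 0.89 × 760 × 2.6×10⁻⁴ = 0.175864 m
Layer 3: 2.1×10⁻⁴ × 1500 × 0.28 = 0.08820 m
Δh = 0.13685 + 0.175864 + 0.08820 = 0.400914 m

about 401 mm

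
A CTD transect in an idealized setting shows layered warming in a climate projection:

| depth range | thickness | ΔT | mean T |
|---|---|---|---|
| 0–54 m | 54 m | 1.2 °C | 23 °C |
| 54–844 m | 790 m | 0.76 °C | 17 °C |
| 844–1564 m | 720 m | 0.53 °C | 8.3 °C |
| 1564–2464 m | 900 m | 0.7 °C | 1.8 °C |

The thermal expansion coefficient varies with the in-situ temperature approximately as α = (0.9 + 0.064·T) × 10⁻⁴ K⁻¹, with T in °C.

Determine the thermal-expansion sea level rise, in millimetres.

250 mm

Layer 1: α = (0.9 + 0.064×23)×10⁻⁴ = 2.372×10⁻⁴ K⁻¹
Layer 2: α = (0.9 + 0.064×17)×10⁻⁴ = 1.988×10⁻⁴ K⁻¹
Layer 3: α = (0.9 + 0.064×8.3)×10⁻⁴ = 1.4312×10⁻⁴ K⁻¹
Layer 4: α = (0.9 + 0.064×1.8)×10⁻⁴ = 1.0152×10⁻⁴ K⁻¹
Layer 1: 2.372×10⁻⁴ × 54 × 1.2 = 0.01537056 m
Layer 2: 0.76 × 790 × 1.988×10⁻⁴ = 0.11935952 m
0.53 × 1.4312×10⁻⁴ × 720 = 0.054614592 m
Layer 4: 0.7 × 1.0152×10⁻⁴ × 900 = 0.0639576 m
Δh = 0.01537056 + 0.11935952 + 0.054614592 + 0.0639576 = 0.253302272 m ≈ 250 mm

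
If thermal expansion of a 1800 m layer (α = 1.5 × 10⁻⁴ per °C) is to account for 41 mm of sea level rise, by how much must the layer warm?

about 0.152 °C

ΔT = Δh/(αH) = 0.041 / (1.5×10⁻⁴ × 1800) ≈ 0.1519 °C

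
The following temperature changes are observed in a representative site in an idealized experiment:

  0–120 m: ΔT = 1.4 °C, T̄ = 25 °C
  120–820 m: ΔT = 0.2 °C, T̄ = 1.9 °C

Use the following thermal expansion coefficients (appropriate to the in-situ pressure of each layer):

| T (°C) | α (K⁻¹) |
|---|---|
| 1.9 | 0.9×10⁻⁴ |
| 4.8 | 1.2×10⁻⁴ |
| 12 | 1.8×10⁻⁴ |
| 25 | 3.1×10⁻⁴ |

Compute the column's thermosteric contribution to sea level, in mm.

Layer 1 at 25 °C → α = 3.1×10⁻⁴ K⁻¹
Layer 2 at 1.9 °C → α = 0.9×10⁻⁴ K⁻¹
0–120 m: 3.1×10⁻⁴ × 120 × 1.4 = 0.05208 m
120–820 m: 700 × 0.2 × 0.9×10⁻⁴ = 0.01260 m
Δh = 0.05208 + 0.01260 = 0.06468 m

64.7 mm of thermosteric rise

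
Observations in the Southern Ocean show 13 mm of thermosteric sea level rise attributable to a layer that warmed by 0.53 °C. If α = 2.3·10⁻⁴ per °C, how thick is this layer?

H = Δh/(αΔT) = 0.013 / (2.3×10⁻⁴ × 0.53) ≈ 106.6 m

about 107 m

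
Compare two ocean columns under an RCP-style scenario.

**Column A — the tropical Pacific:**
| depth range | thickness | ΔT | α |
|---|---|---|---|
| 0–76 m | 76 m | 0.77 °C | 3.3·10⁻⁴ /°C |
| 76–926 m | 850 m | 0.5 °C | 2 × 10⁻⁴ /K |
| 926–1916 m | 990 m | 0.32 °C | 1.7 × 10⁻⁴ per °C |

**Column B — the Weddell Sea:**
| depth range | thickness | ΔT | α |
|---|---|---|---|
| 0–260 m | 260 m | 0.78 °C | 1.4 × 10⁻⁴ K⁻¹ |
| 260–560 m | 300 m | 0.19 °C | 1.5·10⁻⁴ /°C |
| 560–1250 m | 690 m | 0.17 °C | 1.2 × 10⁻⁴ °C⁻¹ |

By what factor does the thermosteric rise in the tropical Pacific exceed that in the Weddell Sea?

A 0–76 m: 3.3×10⁻⁴ × 0.77 × 76 = 0.0193116 m
A Layer 2: 0.5 × 850 × 2×10⁻⁴ = 0.08500 m
A 926–1916 m: 1.7×10⁻⁴ × 0.32 × 990 = 0.053856 m
A total: 0.1581676 m
B Layer 1: 1.4×10⁻⁴ × 0.78 × 260 = 0.028392 m
B 0.19 × 300 × 1.5×10⁻⁴ = 0.00855 m
B 690 × 1.2×10⁻⁴ × 0.17 = 0.014076 m
B total: 0.051018 m
Ratio: 0.1581676 / 0.051018 ≈ 3.100

3.1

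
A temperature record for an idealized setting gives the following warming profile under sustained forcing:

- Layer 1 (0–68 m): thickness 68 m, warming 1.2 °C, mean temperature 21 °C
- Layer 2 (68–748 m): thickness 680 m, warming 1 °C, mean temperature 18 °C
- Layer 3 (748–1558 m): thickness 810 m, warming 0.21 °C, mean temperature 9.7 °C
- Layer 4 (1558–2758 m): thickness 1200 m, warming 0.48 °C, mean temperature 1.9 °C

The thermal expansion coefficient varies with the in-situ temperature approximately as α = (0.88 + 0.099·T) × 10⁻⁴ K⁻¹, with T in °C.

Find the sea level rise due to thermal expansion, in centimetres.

Layer 1: α = (0.88 + 0.099×21)×10⁻⁴ = 2.959×10⁻⁴ K⁻¹
Layer 2: α = (0.88 + 0.099×18)×10⁻⁴ = 2.662×10⁻⁴ K⁻¹
Layer 3: α = (0.88 + 0.099×9.7)×10⁻⁴ = 1.8403×10⁻⁴ K⁻¹
Layer 4: α = (0.88 + 0.099×1.9)×10⁻⁴ = 1.0681×10⁻⁴ K⁻¹
68 × 2.959×10⁻⁴ × 1.2 = 0.02414544 m
2.662×10⁻⁴ × 1 × 680 = 0.181016 m
748–1558 m: 810 × 1.8403×10⁻⁴ × 0.21 = 0.031303503 m
1558–2758 m: 0.48 × 1200 × 1.0681×10⁻⁴ = 0.06152256 m
Δh = 0.02414544 + 0.181016 + 0.031303503 + 0.06152256 = 0.297987503 m

29.8 cm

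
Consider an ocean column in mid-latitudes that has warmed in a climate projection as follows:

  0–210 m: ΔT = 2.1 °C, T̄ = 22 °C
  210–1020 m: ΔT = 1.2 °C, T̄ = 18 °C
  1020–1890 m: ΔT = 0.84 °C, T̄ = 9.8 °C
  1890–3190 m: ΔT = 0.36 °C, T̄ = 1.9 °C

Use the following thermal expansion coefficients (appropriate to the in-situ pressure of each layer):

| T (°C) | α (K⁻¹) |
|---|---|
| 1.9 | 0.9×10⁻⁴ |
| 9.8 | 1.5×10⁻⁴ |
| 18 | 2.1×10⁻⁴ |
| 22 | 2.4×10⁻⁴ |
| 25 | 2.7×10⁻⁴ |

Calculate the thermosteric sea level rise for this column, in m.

Layer 1 at 22 °C → α = 2.4×10⁻⁴ K⁻¹
Layer 2 at 18 °C → α = 2.1×10⁻⁴ K⁻¹
Layer 3 at 9.8 °C → α = 1.5×10⁻⁴ K⁻¹
Layer 4 at 1.9 °C → α = 0.9×10⁻⁴ K⁻¹
0–210 m: 2.4×10⁻⁴ × 2.1 × 210 = 0.10584 m
Layer 2: 2.1×10⁻⁴ × 1.2 × 810 = 0.20412 m
1.5×10⁻⁴ × 0.84 × 870 = 0.10962 m
Layer 4: 0.36 × 1300 × 0.9×10⁻⁴ = 0.04212 m
Δh = 0.10584 + 0.20412 + 0.10962 + 0.04212 = 0.46170 m

Δh = 0.462 m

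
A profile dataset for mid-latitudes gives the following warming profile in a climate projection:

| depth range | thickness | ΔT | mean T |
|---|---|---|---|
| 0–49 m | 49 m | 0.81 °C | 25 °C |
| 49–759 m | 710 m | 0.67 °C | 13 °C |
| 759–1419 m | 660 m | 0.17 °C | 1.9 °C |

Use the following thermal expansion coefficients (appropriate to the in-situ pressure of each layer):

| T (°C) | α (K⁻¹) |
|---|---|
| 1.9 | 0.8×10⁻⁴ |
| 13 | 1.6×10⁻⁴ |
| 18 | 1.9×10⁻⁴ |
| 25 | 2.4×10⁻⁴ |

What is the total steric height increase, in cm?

about 9.46 cm

Layer 1 at 25 °C → α = 2.4×10⁻⁴ K⁻¹
Layer 2 at 13 °C → α = 1.6×10⁻⁴ K⁻¹
Layer 3 at 1.9 °C → α = 0.8×10⁻⁴ K⁻¹
0–49 m: 2.4×10⁻⁴ × 0.81 × 49 = 0.0095256 m
Layer 2: 710 × 0.67 × 1.6×10⁻⁴ = 0.076112 m
759–1419 m: 0.8×10⁻⁴ × 660 × 0.17 = 0.008976 m
Δh = 0.0095256 + 0.076112 + 0.008976 = 0.0946136 m ≈ 9.46 cm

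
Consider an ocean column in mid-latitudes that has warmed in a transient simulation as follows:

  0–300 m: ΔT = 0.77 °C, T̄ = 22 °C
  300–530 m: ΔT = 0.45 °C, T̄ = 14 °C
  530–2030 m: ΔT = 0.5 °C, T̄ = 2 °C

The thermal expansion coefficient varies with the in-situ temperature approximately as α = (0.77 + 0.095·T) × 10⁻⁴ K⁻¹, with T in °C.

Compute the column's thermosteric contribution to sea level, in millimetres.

Layer 1: α = (0.77 + 0.095×22)×10⁻⁴ = 2.86×10⁻⁴ K⁻¹
Layer 2: α = (0.77 + 0.095×14)×10⁻⁴ = 2.1×10⁻⁴ K⁻¹
Layer 3: α = (0.77 + 0.095×2)×10⁻⁴ = 0.96×10⁻⁴ K⁻¹
0–300 m: 300 × 2.86×10⁻⁴ × 0.77 = 0.066066 m
300–530 m: 0.45 × 230 × 2.1×10⁻⁴ = 0.021735 m
530–2030 m: 1500 × 0.96×10⁻⁴ × 0.5 = 0.07200 m
Δh = 0.066066 + 0.021735 + 0.07200 = 0.159801 m

Δh = 160 mm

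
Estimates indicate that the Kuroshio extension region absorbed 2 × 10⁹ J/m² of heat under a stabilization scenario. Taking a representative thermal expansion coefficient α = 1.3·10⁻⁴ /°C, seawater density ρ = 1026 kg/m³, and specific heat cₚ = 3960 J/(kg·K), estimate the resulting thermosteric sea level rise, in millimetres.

Δh = αQ/(ρcₚ) = 1.3×10⁻⁴ × 2×10⁹ / (1026 × 3960) ≈ 0.063993 m

64.0 mm of thermosteric rise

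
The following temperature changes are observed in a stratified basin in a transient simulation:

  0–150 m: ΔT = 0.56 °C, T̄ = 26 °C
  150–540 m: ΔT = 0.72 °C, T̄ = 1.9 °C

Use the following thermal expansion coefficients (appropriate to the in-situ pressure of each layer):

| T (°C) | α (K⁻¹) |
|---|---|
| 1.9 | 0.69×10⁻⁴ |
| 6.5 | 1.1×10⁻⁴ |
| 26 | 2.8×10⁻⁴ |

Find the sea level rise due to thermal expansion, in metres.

0.043 m

Layer 1 at 26 °C → α = 2.8×10⁻⁴ K⁻¹
Layer 2 at 1.9 °C → α = 0.69×10⁻⁴ K⁻¹
Layer 1: 150 × 0.56 × 2.8×10⁻⁴ = 0.02352 m
390 × 0.69×10⁻⁴ × 0.72 = 0.0193752 m
Δh = 0.02352 + 0.0193752 = 0.0428952 m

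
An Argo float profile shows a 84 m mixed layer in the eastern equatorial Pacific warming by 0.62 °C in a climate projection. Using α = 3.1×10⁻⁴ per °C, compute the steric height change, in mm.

Δh = 16 mm

Δh = αΔT·H = 3.1×10⁻⁴ × 0.62 × 84 = 0.0161448 m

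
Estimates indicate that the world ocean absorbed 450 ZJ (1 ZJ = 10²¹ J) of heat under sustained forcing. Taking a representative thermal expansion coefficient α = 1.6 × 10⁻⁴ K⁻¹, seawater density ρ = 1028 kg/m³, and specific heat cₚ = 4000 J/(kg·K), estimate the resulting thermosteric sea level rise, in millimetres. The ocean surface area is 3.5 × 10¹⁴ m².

Per unit area: Q = 450×10²¹ / (3.5×10¹⁴) ≈ 1.286×10⁹ J/m²
Δh = αQ/(ρcₚ) = 1.6×10⁻⁴ × 1.286×10⁹ / (1028 × 4000) ≈ 0.050039 m

50.0 mm of thermosteric rise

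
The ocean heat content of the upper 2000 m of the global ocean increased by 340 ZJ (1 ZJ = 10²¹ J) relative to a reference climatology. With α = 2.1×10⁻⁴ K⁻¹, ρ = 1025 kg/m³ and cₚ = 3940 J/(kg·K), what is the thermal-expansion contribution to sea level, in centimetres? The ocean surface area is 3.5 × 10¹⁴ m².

Δh ≈ 5.05 cm

Per unit area: Q = 340×10²¹ / (3.5×10¹⁴) ≈ 9.714×10⁸ J/m²
Δh = αQ/(ρcₚ) = 2.1×10⁻⁴ × 9.714×10⁸ / (1025 × 3940) ≈ 0.050512 m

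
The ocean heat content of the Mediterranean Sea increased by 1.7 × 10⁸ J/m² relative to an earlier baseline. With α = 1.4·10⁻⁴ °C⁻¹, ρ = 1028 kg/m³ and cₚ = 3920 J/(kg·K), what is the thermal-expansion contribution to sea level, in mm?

Δh = 5.91 mm

Δh = αQ/(ρcₚ) = 1.4×10⁻⁴ × 1.7×10⁸ / (1028 × 3920) ≈ 0.0059061 m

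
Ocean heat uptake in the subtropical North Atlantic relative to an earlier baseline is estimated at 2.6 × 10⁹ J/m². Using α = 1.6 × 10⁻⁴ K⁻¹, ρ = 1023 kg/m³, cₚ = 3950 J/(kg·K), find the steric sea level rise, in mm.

Δh = αQ/(ρcₚ) = 1.6×10⁻⁴ × 2.6×10⁹ / (1023 × 3950) ≈ 0.10295 m

Δh ≈ 103 mm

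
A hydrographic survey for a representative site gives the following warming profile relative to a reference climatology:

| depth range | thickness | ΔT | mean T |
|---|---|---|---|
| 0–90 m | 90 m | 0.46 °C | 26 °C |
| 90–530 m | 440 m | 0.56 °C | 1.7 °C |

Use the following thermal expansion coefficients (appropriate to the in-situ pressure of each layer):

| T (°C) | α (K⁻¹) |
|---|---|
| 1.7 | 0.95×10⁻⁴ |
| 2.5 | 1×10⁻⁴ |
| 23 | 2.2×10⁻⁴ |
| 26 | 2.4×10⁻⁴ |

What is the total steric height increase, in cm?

Layer 1 at 26 °C → α = 2.4×10⁻⁴ K⁻¹
Layer 2 at 1.7 °C → α = 0.95×10⁻⁴ K⁻¹
2.4×10⁻⁴ × 0.46 × 90 = 0.009936 m
0.95×10⁻⁴ × 0.56 × 440 = 0.023408 m
Δh = 0.009936 + 0.023408 = 0.033344 m

3.3 cm of thermosteric rise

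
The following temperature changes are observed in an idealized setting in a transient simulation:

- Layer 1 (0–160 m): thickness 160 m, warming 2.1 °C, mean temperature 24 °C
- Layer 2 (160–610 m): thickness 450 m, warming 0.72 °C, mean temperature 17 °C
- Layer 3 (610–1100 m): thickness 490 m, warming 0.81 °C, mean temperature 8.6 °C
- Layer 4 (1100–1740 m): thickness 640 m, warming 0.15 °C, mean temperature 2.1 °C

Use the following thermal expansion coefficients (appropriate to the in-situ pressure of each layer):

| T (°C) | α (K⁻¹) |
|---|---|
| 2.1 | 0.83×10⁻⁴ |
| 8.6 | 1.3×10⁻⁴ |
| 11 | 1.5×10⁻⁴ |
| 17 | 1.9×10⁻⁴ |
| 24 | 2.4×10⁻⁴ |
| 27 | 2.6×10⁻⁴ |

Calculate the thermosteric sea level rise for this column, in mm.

Layer 1 at 24 °C → α = 2.4×10⁻⁴ K⁻¹
Layer 2 at 17 °C → α = 1.9×10⁻⁴ K⁻¹
Layer 3 at 8.6 °C → α = 1.3×10⁻⁴ K⁻¹
Layer 4 at 2.1 °C → α = 0.83×10⁻⁴ K⁻¹
Layer 1: 2.4×10⁻⁴ × 160 × 2.1 = 0.08064 m
160–610 m: 1.9×10⁻⁴ × 450 × 0.72 = 0.06156 m
Layer 3: 1.3×10⁻⁴ × 490 × 0.81 = 0.051597 m
1100–1740 m: 0.15 × 0.83×10⁻⁴ × 640 = 0.007968 m
Δh = 0.08064 + 0.06156 + 0.051597 + 0.007968 = 0.201765 m

202 mm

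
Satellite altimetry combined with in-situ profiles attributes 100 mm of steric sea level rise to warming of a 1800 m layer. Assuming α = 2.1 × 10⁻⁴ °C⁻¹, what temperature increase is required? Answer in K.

ΔT ≈ 0.265 K

ΔT = Δh/(αH) = 0.1 / (2.1×10⁻⁴ × 1800) ≈ 0.2646 K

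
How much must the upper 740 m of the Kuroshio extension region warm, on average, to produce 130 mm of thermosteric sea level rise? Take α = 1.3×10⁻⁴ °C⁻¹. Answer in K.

ΔT = Δh/(αH) = 0.13 / (1.3×10⁻⁴ × 740) ≈ 1.351 K

1.35 K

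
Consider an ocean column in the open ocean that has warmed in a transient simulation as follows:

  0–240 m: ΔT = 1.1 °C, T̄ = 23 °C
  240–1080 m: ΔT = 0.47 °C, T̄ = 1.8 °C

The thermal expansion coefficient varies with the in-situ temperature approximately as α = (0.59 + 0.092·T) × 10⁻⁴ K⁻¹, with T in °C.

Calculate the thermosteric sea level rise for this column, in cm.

Layer 1: α = (0.59 + 0.092×23)×10⁻⁴ = 2.706×10⁻⁴ K⁻¹
Layer 2: α = (0.59 + 0.092×1.8)×10⁻⁴ = 0.7556×10⁻⁴ K⁻¹
0–240 m: 1.1 × 2.706×10⁻⁴ × 240 = 0.0714384 m
840 × 0.47 × 0.7556×10⁻⁴ = 0.029831088 m
Δh = 0.0714384 + 0.029831088 = 0.101269488 m

Δh = 10 cm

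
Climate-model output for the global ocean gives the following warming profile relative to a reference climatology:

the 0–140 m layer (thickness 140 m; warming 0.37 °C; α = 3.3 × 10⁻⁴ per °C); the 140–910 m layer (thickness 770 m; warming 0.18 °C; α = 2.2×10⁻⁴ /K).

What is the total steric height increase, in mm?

Δh = 47.6 mm

Layer 1: 3.3×10⁻⁴ × 0.37 × 140 = 0.017094 m
Layer 2: 770 × 0.18 × 2.2×10⁻⁴ = 0.030492 m
Δh = 0.017094 + 0.030492 = 0.047586 m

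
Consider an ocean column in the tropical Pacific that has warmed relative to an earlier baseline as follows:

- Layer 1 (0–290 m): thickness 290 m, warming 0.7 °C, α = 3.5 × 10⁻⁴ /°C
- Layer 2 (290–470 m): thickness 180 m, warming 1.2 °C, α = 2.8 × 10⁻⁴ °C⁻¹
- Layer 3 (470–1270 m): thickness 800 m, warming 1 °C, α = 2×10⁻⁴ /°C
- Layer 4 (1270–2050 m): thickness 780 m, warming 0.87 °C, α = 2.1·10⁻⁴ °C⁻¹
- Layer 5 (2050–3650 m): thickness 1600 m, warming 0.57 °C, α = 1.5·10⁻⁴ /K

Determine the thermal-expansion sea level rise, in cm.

Layer 1: 290 × 3.5×10⁻⁴ × 0.7 = 0.07105 m
Layer 2: 180 × 2.8×10⁻⁴ × 1.2 = 0.06048 m
800 × 1 × 2×10⁻⁴ = 0.16000 m
1270–2050 m: 0.87 × 780 × 2.1×10⁻⁴ = 0.142506 m
Layer 5: 1600 × 1.5×10⁻⁴ × 0.57 = 0.13680 m
Δh = 0.07105 + 0.06048 + 0.16000 + 0.142506 + 0.13680 = 0.570836 m ≈ 57.1 cm

57.1 cm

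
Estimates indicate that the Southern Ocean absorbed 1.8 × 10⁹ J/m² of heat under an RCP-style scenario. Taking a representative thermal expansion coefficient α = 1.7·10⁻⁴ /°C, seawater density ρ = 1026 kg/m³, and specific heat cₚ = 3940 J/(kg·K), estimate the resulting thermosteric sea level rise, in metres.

0.076 m of thermosteric rise

Δh = αQ/(ρcₚ) = 1.7×10⁻⁴ × 1.8×10⁹ / (1026 × 3940) ≈ 0.075697 m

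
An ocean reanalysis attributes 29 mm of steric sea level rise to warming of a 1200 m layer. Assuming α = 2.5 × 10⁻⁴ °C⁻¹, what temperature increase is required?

about 0.0967 K

ΔT = Δh/(αH) = 0.029 / (2.5×10⁻⁴ × 1200) ≈ 0.09667 K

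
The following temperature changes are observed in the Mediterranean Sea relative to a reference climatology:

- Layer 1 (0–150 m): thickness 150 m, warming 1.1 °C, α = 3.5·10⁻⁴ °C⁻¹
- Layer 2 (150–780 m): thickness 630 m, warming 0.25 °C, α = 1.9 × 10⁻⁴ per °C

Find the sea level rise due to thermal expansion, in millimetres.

87.7 mm

Layer 1: 150 × 3.5×10⁻⁴ × 1.1 = 0.05775 m
150–780 m: 1.9×10⁻⁴ × 0.25 × 630 = 0.029925 m
Δh = 0.05775 + 0.029925 = 0.087675 m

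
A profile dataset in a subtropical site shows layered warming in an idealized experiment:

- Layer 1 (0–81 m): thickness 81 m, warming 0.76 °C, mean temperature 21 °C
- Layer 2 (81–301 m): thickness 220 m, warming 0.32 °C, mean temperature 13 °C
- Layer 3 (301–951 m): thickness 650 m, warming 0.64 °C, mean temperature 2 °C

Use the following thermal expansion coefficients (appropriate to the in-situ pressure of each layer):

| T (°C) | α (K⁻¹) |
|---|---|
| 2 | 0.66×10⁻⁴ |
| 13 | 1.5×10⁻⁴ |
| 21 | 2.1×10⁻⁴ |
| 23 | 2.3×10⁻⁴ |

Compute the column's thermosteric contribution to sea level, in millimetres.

50.9 mm

Layer 1 at 21 °C → α = 2.1×10⁻⁴ K⁻¹
Layer 2 at 13 °C → α = 1.5×10⁻⁴ K⁻¹
Layer 3 at 2 °C → α = 0.66×10⁻⁴ K⁻¹
0–81 m: 2.1×10⁻⁴ × 81 × 0.76 = 0.0129276 m
81–301 m: 0.32 × 1.5×10⁻⁴ × 220 = 0.01056 m
301–951 m: 0.66×10⁻⁴ × 0.64 × 650 = 0.027456 m
Δh = 0.0129276 + 0.01056 + 0.027456 = 0.0509436 m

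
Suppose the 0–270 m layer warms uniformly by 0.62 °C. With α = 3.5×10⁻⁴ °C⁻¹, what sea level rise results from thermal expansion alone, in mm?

Δh = 59 mm

Δh = αΔT·H = 3.5×10⁻⁴ × 0.62 × 270 = 0.05859 m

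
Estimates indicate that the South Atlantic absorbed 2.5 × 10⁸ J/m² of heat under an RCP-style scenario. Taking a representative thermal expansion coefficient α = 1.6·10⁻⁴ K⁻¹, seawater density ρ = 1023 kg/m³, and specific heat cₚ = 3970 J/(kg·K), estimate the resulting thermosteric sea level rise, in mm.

Δh = αQ/(ρcₚ) = 1.6×10⁻⁴ × 2.5×10⁸ / (1023 × 3970) ≈ 0.009849 m

about 9.85 mm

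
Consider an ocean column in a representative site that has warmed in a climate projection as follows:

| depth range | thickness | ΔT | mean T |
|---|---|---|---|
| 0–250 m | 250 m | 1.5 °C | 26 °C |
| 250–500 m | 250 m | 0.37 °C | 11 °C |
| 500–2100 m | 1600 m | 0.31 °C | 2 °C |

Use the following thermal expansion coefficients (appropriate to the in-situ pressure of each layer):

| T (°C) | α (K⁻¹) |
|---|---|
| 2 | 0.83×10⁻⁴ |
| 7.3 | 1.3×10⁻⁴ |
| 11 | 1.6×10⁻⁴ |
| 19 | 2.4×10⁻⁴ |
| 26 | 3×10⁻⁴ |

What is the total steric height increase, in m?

about 0.168 m

Layer 1 at 26 °C → α = 3×10⁻⁴ K⁻¹
Layer 2 at 11 °C → α = 1.6×10⁻⁴ K⁻¹
Layer 3 at 2 °C → α = 0.83×10⁻⁴ K⁻¹
0–250 m: 3×10⁻⁴ × 250 × 1.5 = 0.11250 m
Layer 2: 0.37 × 250 × 1.6×10⁻⁴ = 0.01480 m
Layer 3: 0.83×10⁻⁴ × 0.31 × 1600 = 0.041168 m
Δh = 0.11250 + 0.01480 + 0.041168 = 0.168468 m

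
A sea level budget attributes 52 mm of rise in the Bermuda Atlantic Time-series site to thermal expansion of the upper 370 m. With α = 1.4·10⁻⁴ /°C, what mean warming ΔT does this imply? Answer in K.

ΔT = Δh/(αH) = 0.052 / (1.4×10⁻⁴ × 370) ≈ 1.004 K

1.00 K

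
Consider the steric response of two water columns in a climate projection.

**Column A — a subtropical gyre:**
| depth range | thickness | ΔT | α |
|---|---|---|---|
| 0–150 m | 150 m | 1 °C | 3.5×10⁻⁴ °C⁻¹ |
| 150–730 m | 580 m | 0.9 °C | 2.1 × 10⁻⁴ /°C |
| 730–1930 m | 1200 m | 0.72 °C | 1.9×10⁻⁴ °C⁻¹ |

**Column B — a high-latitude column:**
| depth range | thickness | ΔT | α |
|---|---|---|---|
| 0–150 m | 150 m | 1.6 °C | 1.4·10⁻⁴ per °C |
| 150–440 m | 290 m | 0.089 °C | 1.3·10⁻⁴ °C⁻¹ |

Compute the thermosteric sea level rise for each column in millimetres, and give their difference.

Δh_A ≈ 330 mm, Δh_B ≈ 37 mm; difference ≈ 290 mm

A 0–150 m: 3.5×10⁻⁴ × 150 × 1 = 0.05250 m
A Layer 2: 0.9 × 2.1×10⁻⁴ × 580 = 0.10962 m
A 0.72 × 1.9×10⁻⁴ × 1200 = 0.16416 m
A total: 0.32628 m
B 150 × 1.6 × 1.4×10⁻⁴ = 0.03360 m
B 0.089 × 290 × 1.3×10⁻⁴ = 0.0033553 m
B total: 0.0369553 m
Difference: 0.32628 − 0.0369553 = 0.2893247 m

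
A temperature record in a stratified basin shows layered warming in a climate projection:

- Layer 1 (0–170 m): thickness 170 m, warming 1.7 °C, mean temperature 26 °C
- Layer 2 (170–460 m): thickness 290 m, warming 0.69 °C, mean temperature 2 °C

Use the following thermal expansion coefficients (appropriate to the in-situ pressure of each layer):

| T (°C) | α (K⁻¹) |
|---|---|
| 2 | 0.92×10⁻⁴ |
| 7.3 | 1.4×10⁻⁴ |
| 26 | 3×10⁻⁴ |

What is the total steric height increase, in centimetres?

about 10.5 cm

Layer 1 at 26 °C → α = 3×10⁻⁴ K⁻¹
Layer 2 at 2 °C → α = 0.92×10⁻⁴ K⁻¹
0–170 m: 1.7 × 3×10⁻⁴ × 170 = 0.08670 m
Layer 2: 290 × 0.92×10⁻⁴ × 0.69 = 0.0184092 m
Δh = 0.08670 + 0.0184092 = 0.1051092 m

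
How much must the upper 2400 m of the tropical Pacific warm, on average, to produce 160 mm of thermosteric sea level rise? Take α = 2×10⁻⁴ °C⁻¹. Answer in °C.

0.33 °C

ΔT = Δh/(αH) = 0.16 / (2×10⁻⁴ × 2400) ≈ 0.3333 °C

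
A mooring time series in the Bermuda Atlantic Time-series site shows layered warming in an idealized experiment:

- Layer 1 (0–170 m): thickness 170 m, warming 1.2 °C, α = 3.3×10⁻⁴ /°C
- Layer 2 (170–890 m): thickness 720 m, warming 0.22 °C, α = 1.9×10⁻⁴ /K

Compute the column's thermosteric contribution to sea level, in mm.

about 97.4 mm

3.3×10⁻⁴ × 1.2 × 170 = 0.06732 m
170–890 m: 1.9×10⁻⁴ × 720 × 0.22 = 0.030096 m
Δh = 0.06732 + 0.030096 = 0.097416 m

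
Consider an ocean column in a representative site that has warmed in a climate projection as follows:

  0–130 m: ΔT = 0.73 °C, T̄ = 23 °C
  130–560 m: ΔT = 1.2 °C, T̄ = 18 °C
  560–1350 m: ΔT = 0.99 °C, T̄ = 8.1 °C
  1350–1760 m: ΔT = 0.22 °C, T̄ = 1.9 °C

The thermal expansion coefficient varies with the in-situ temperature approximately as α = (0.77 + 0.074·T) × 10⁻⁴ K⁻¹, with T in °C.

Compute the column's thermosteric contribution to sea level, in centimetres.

Layer 1: α = (0.77 + 0.074×23)×10⁻⁴ = 2.472×10⁻⁴ K⁻¹
Layer 2: α = (0.77 + 0.074×18)×10⁻⁴ = 2.102×10⁻⁴ K⁻¹
Layer 3: α = (0.77 + 0.074×8.1)×10⁻⁴ = 1.3694×10⁻⁴ K⁻¹
Layer 4: α = (0.77 + 0.074×1.9)×10⁻⁴ = 0.9106×10⁻⁴ K⁻¹
0–130 m: 130 × 2.472×10⁻⁴ × 0.73 = 0.02345928 m
1.2 × 430 × 2.102×10⁻⁴ = 0.1084632 m
0.99 × 1.3694×10⁻⁴ × 790 = 0.107100774 m
Layer 4: 0.9106×10⁻⁴ × 410 × 0.22 = 0.008213612 m
Δh = 0.02345928 + 0.1084632 + 0.107100774 + 0.008213612 = 0.247236866 m ≈ 24.7 cm

Δh ≈ 24.7 cm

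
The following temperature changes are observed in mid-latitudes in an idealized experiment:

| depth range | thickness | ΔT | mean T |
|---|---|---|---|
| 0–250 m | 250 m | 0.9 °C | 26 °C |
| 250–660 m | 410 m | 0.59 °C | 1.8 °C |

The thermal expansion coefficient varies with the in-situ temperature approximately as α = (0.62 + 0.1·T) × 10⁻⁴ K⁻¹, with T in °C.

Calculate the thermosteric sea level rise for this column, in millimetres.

Layer 1: α = (0.62 + 0.1×26)×10⁻⁴ = 3.22×10⁻⁴ K⁻¹
Layer 2: α = (0.62 + 0.1×1.8)×10⁻⁴ = 0.8×10⁻⁴ K⁻¹
0–250 m: 3.22×10⁻⁴ × 0.9 × 250 = 0.07245 m
250–660 m: 0.8×10⁻⁴ × 0.59 × 410 = 0.019352 m
Δh = 0.07245 + 0.019352 = 0.091802 m

about 91.8 mm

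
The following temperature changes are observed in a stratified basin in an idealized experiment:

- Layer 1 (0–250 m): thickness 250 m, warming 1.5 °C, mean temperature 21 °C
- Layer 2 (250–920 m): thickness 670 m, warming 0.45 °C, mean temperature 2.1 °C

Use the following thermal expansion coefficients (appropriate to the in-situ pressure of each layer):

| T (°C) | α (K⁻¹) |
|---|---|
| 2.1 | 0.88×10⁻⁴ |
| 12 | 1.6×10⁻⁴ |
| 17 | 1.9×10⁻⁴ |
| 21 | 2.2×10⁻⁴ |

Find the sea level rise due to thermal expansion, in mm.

Layer 1 at 21 °C → α = 2.2×10⁻⁴ K⁻¹
Layer 2 at 2.1 °C → α = 0.88×10⁻⁴ K⁻¹
0–250 m: 250 × 2.2×10⁻⁴ × 1.5 = 0.08250 m
0.88×10⁻⁴ × 0.45 × 670 = 0.026532 m
Δh = 0.08250 + 0.026532 = 0.109032 m

Δh ≈ 110 mm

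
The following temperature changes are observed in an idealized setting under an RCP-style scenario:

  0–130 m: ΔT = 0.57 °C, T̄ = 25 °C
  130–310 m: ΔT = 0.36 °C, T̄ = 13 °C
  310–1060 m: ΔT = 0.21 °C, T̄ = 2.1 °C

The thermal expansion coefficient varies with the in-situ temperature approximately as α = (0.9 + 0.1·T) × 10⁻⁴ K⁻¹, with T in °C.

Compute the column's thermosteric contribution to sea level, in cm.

Layer 1: α = (0.9 + 0.1×25)×10⁻⁴ = 3.4×10⁻⁴ K⁻¹
Layer 2: α = (0.9 + 0.1×13)×10⁻⁴ = 2.2×10⁻⁴ K⁻¹
Layer 3: α = (0.9 + 0.1×2.1)×10⁻⁴ = 1.11×10⁻⁴ K⁻¹
0.57 × 3.4×10⁻⁴ × 130 = 0.025194 m
130–310 m: 180 × 0.36 × 2.2×10⁻⁴ = 0.014256 m
310–1060 m: 1.11×10⁻⁴ × 0.21 × 750 = 0.0174825 m
Δh = 0.025194 + 0.014256 + 0.0174825 = 0.0569325 m ≈ 5.69 cm

Δh = 5.69 cm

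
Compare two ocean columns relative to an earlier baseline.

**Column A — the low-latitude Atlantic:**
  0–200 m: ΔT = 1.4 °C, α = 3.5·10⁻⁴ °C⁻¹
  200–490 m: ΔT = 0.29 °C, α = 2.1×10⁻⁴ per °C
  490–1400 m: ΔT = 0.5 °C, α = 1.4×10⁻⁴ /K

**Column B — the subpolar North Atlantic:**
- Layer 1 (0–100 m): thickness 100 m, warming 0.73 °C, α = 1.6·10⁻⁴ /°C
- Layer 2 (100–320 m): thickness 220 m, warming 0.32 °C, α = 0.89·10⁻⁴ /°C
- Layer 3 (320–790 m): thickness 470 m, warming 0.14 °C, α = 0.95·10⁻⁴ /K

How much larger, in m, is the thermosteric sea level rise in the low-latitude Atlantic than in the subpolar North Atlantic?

Δh_A − Δh_B ≈ 0.16 m

A 200 × 1.4 × 3.5×10⁻⁴ = 0.09800 m
A 290 × 2.1×10⁻⁴ × 0.29 = 0.017661 m
A 490–1400 m: 1.4×10⁻⁴ × 910 × 0.5 = 0.06370 m
A total: 0.179361 m
B 1.6×10⁻⁴ × 0.73 × 100 = 0.01168 m
B 100–320 m: 0.32 × 0.89×10⁻⁴ × 220 = 0.0062656 m
B 0.14 × 0.95×10⁻⁴ × 470 = 0.006251 m
B total: 0.0241966 m
Difference: 0.179361 − 0.0241966 = 0.1551644 m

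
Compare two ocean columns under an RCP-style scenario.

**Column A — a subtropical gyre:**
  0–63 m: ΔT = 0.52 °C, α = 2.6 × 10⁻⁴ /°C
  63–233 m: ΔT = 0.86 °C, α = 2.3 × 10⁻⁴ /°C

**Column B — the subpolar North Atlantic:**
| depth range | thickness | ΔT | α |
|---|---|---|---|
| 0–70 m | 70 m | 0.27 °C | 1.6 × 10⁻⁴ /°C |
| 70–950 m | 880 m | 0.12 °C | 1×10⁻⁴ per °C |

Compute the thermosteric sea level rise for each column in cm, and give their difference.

A Layer 1: 2.6×10⁻⁴ × 63 × 0.52 = 0.0085176 m
A 63–233 m: 0.86 × 170 × 2.3×10⁻⁴ = 0.033626 m
A total: 0.0421436 m
B Layer 1: 70 × 0.27 × 1.6×10⁻⁴ = 0.003024 m
B 1×10⁻⁴ × 880 × 0.12 = 0.01056 m
B total: 0.013584 m
Difference: 0.0421436 − 0.013584 = 0.0285596 m

Δh_A ≈ 4.2 cm, Δh_B ≈ 1.4 cm; difference ≈ 2.9 cm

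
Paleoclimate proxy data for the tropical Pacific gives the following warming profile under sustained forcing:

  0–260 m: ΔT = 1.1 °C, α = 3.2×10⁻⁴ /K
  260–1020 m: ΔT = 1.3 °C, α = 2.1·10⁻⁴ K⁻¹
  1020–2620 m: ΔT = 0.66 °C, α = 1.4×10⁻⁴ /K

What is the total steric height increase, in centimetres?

Δh = 44.7 cm

0–260 m: 260 × 3.2×10⁻⁴ × 1.1 = 0.09152 m
260–1020 m: 1.3 × 760 × 2.1×10⁻⁴ = 0.20748 m
1.4×10⁻⁴ × 0.66 × 1600 = 0.14784 m
Δh = 0.09152 + 0.20748 + 0.14784 = 0.44684 m ≈ 44.7 cm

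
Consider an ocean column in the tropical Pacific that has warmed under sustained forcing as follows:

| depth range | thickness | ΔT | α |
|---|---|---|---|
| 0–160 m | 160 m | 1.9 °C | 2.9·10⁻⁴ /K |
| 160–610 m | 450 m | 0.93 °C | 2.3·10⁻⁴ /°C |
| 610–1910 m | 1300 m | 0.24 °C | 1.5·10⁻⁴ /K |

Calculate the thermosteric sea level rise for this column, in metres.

Δh ≈ 0.231 m

Layer 1: 1.9 × 160 × 2.9×10⁻⁴ = 0.08816 m
160–610 m: 2.3×10⁻⁴ × 450 × 0.93 = 0.096255 m
1300 × 1.5×10⁻⁴ × 0.24 = 0.04680 m
Δh = 0.08816 + 0.096255 + 0.04680 = 0.231215 m ≈ 0.231 m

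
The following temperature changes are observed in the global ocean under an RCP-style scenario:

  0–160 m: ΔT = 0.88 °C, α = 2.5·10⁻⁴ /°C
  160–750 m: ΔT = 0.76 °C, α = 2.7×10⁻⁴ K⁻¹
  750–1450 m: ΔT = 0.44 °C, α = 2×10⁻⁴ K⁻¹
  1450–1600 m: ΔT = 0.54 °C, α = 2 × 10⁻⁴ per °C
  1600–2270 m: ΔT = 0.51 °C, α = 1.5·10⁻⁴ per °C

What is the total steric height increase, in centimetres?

0–160 m: 0.88 × 160 × 2.5×10⁻⁴ = 0.03520 m
160–750 m: 0.76 × 590 × 2.7×10⁻⁴ = 0.121068 m
Layer 3: 700 × 0.44 × 2×10⁻⁴ = 0.06160 m
1450–1600 m: 0.54 × 2×10⁻⁴ × 150 = 0.01620 m
1600–2270 m: 0.51 × 670 × 1.5×10⁻⁴ = 0.051255 m
Δh = 0.03520 + 0.121068 + 0.06160 + 0.01620 + 0.051255 = 0.285323 m ≈ 28.5 cm

28.5 cm of thermosteric rise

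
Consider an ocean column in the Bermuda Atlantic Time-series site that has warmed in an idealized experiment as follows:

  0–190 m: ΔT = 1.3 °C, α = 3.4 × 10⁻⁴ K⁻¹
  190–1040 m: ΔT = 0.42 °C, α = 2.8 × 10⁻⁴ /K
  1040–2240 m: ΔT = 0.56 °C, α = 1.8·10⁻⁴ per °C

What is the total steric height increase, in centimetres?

Δh ≈ 30.5 cm

0–190 m: 3.4×10⁻⁴ × 190 × 1.3 = 0.08398 m
850 × 2.8×10⁻⁴ × 0.42 = 0.09996 m
1200 × 0.56 × 1.8×10⁻⁴ = 0.12096 m
Δh = 0.08398 + 0.09996 + 0.12096 = 0.30490 m ≈ 30.5 cm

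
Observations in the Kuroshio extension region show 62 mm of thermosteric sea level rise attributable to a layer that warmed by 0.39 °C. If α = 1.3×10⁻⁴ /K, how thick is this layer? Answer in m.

H = Δh/(αΔT) = 0.062 / (1.3×10⁻⁴ × 0.39) ≈ 1223 m

H ≈ 1200 m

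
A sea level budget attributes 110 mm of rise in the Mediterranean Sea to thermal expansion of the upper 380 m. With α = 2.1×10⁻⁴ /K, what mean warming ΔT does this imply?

ΔT = Δh/(αH) = 0.11 / (2.1×10⁻⁴ × 380) ≈ 1.378 K

about 1.38 K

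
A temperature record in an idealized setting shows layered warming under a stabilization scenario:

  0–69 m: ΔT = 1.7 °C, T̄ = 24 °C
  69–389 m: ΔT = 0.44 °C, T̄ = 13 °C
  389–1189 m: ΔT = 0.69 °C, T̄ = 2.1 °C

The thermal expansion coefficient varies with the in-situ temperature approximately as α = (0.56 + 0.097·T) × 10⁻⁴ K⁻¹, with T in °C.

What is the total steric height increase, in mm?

about 100 mm

Layer 1: α = (0.56 + 0.097×24)×10⁻⁴ = 2.888×10⁻⁴ K⁻¹
Layer 2: α = (0.56 + 0.097×13)×10⁻⁴ = 1.821×10⁻⁴ K⁻¹
Layer 3: α = (0.56 + 0.097×2.1)×10⁻⁴ = 0.7637×10⁻⁴ K⁻¹
1.7 × 69 × 2.888×10⁻⁴ = 0.03387624 m
320 × 0.44 × 1.821×10⁻⁴ = 0.02563968 m
389–1189 m: 0.7637×10⁻⁴ × 800 × 0.69 = 0.04215624 m
Δh = 0.03387624 + 0.02563968 + 0.04215624 = 0.10167216 m ≈ 100 mm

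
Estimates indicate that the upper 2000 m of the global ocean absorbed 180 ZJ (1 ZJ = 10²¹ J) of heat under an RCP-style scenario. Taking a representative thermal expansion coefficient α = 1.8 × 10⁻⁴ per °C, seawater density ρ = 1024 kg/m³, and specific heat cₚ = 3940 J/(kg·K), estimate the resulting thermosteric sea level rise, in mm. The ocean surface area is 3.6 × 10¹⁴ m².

22 mm

Per unit area: Q = 180×10²¹ / (3.6×10¹⁴) = 5×10⁸ J/m²
Δh = αQ/(ρcₚ) = 1.8×10⁻⁴ × 5×10⁸ / (1024 × 3940) ≈ 0.022307 m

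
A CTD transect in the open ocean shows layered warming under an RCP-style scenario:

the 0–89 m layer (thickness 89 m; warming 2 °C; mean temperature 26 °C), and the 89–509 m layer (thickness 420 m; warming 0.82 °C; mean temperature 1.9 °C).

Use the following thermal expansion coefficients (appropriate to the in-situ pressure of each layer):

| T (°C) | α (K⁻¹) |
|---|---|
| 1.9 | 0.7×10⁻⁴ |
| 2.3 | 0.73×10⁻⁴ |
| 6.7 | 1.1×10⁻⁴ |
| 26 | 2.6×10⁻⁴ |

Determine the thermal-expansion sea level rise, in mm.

Layer 1 at 26 °C → α = 2.6×10⁻⁴ K⁻¹
Layer 2 at 1.9 °C → α = 0.7×10⁻⁴ K⁻¹
Layer 1: 89 × 2 × 2.6×10⁻⁴ = 0.04628 m
420 × 0.7×10⁻⁴ × 0.82 = 0.024108 m
Δh = 0.04628 + 0.024108 = 0.070388 m ≈ 70.4 mm

Δh ≈ 70.4 mm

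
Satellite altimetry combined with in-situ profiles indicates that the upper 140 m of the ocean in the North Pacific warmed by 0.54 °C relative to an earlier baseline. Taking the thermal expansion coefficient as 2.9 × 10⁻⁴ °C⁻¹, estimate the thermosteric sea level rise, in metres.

Δh = αΔT·H = 2.9×10⁻⁴ × 0.54 × 140 = 0.021924 m

0.0219 m of thermosteric rise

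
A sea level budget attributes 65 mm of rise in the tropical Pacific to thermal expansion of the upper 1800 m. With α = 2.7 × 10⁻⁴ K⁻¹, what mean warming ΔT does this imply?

ΔT ≈ 0.134 K

ΔT = Δh/(αH) = 0.065 / (2.7×10⁻⁴ × 1800) ≈ 0.1337 K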